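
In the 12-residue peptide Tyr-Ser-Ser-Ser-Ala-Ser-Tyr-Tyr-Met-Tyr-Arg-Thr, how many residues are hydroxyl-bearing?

9

Serine (S), threonine (T), and tyrosine (Y) each carry a hydroxyl group on the side chain.
Matching residues: Tyr1, Ser2, Ser3, Ser4, Ser6, Tyr7, Tyr8, Tyr10, Thr12.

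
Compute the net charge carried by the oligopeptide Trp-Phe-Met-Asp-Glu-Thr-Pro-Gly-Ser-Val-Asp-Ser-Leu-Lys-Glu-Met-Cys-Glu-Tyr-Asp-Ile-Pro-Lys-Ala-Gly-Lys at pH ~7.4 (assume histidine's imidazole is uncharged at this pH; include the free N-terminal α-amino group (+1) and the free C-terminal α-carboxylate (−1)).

-3

The side chains ionized at physiological pH are Lys/Arg (+1) and Asp/Glu (−1); with His treated as neutral, nothing else contributes.
Positive (K, R): Lys14, Lys23, Lys26 → +3.
Negative (D, E): Asp4, Glu5, Asp11, Glu15, Glu18, Asp20 → −6.
The N-terminus (+1) and C-terminus (−1) cancel.
Net charge = (+3) + (−6) = −3.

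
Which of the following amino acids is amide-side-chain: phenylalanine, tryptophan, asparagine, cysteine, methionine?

asparagine

The amide-side-chain residues are Asn (N) and Gln (Q).
Of the listed options, only asparagine belongs to this group.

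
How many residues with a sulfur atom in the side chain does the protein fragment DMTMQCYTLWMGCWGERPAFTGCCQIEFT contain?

Cysteine (C, thiol) and methionine (M, thioether) are the two sulfur-containing amino acids.
Matching residues: M2, M4, C6, M11, C13, C23, C24.

7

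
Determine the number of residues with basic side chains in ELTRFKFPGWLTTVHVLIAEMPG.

3

K, R, and H are the three residues with basic side chains (ε-amine, guanidinium, and imidazole respectively).
Matching residues: R4, K6, H15.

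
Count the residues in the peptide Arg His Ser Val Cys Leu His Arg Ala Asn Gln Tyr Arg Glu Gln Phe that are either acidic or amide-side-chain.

Acidic: D, E. Amide-side-chain: N, Q.
Acidic residues here: Glu14 (1).
Amide-side-chain residues here: Asn10, Gln11, Gln15 (3).
The two groups share no amino acid, so total = 1 + 3 = 4.

4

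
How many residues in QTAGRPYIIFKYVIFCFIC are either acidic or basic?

Acidic: D, E. Basic: H, K, R.
Acidic residues here: none (0).
Basic residues here: R5, K11 (2).
The two groups share no amino acid, so total = 0 + 2 = 2.

2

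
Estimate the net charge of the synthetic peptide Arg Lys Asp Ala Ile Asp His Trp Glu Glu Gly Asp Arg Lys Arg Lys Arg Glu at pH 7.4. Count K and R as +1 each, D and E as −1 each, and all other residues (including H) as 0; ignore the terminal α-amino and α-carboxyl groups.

+1

Positive (K, R): Arg1, Lys2, Arg13, Lys14, Arg15, Lys16, Arg17 → +7.
Negative (D, E): Asp3, Asp6, Glu9, Glu10, Asp12, Glu18 → −6.
Net charge = (+7) + (−6) = +1.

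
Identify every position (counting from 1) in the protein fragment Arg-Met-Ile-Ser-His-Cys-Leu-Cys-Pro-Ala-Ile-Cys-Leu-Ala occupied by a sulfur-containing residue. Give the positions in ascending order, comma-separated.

2, 6, 8, 12

Matching residues: Met2, Cys6, Cys8, Cys12.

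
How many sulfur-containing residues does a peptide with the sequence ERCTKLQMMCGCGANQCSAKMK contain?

Only Cys (C) and Met (M) have a sulfur atom in the side chain.
Matching residues: C3, M8, M9, C10, C12, C17, M21.

7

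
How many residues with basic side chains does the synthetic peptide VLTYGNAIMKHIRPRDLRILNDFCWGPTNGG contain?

5

K, R, and H are the three residues with basic side chains (ε-amine, guanidinium, and imidazole respectively).
Matching residues: K10, H11, R13, R15, R18.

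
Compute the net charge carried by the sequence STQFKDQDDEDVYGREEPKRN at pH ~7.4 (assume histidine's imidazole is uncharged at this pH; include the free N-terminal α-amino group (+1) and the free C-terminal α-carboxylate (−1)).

Near pH 7.4, K and R contribute +1 each, D and E contribute −1 each, and every other side chain (His included, as stated) is uncharged.
Positive (K, R): K5, R15, K19, R20 → +4.
Negative (D, E): D6, D8, D9, E10, D11, E16, E17 → −7.
The N-terminus (+1) and C-terminus (−1) cancel.
Net charge = (+4) + (−7) = −3.

-3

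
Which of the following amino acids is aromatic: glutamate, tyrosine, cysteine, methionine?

The aromatic amino acids are Phe (F, benzyl), Trp (W, indole), and Tyr (Y, phenol).
Of the listed options, only tyrosine belongs to this group.

tyrosine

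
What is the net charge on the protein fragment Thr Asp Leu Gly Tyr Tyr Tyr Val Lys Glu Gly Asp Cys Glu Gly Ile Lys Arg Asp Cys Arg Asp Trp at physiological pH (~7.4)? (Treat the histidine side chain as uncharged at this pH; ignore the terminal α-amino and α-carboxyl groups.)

-2

At pH ~7.4 the Lys and Arg side chains are protonated (+1), the Asp and Glu side chains are deprotonated (−1), and with His taken as neutral all other side chains carry no charge.
Positive (K, R): Lys9, Lys17, Arg18, Arg21 → +4.
Negative (D, E): Asp2, Glu10, Asp12, Glu14, Asp19, Asp22 → −6.
Net charge = (+4) + (−6) = −2.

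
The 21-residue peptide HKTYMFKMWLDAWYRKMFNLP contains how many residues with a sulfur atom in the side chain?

The sulfur-bearing residues are cysteine (–SH) and methionine (–S–CH₃).
Matching residues: M5, M8, M17.

3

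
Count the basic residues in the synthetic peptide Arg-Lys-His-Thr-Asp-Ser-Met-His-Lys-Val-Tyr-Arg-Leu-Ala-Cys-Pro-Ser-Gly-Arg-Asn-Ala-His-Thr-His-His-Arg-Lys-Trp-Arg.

13

K, R, and H are the three residues with basic side chains (ε-amine, guanidinium, and imidazole respectively).
Matching residues: Arg1, Lys2, His3, His8, Lys9, Arg12, Arg19, His22, His24, His25, Arg26, Lys27, Arg29.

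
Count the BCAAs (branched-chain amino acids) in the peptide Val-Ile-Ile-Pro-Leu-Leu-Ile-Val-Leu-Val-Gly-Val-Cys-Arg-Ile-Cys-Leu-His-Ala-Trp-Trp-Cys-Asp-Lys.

Valine (V), leucine (L), and isoleucine (I) are the branched-chain amino acids.
Matching residues: Val1, Ile2, Ile3, Leu5, Leu6, Ile7, Val8, Leu9, Val10, Val12, Ile15, Leu17.

12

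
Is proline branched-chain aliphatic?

No

The BCAAs are Val, Leu, and Ile — aliphatic side chains with a branch point.
Proline is not in this group.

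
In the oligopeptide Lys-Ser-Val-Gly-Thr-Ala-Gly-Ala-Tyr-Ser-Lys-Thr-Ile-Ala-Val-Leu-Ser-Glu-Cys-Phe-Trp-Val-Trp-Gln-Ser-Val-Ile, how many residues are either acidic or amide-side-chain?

Acidic: D, E. Amide-side-chain: N, Q.
Acidic residues here: Glu18 (1).
Amide-side-chain residues here: Gln24 (1).
The two groups share no amino acid, so total = 1 + 1 = 2.

2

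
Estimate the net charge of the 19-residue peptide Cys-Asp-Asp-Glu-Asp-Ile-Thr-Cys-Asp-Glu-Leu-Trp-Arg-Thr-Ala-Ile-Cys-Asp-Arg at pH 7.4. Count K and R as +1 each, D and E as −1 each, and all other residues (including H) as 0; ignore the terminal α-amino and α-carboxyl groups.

Positive (K, R): Arg13, Arg19 → +2.
Negative (D, E): Asp2, Asp3, Glu4, Asp5, Asp9, Glu10, Asp18 → −7.
Net charge = (+2) + (−7) = −5.

-5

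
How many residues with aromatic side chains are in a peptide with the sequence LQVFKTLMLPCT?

1

F, W, and Y each carry an aromatic ring on the side chain.
Matching residues: F4.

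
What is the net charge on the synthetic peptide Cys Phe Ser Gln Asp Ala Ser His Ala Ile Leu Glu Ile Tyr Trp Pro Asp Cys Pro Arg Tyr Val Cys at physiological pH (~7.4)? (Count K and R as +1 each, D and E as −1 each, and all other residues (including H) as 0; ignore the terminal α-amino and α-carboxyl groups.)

-2

Positive (K, R): Arg20 → +1.
Negative (D, E): Asp5, Glu12, Asp17 → −3.
Net charge = (+1) + (−3) = −2.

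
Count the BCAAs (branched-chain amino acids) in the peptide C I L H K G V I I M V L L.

V, L, and I make up the branched-chain aliphatic group.
Matching residues: I2, L3, V7, I8, I9, V11, L12, L13.

8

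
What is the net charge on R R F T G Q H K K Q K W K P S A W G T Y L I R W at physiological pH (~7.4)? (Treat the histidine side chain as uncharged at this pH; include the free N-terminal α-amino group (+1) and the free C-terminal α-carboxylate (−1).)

Near pH 7.4, K and R contribute +1 each, D and E contribute −1 each, and every other side chain (His included, as stated) is uncharged.
Positive (K, R): R1, R2, K8, K9, K11, K13, R23 → +7.
Negative (D, E): none → −0.
The N-terminus (+1) and C-terminus (−1) cancel.
Net charge = (+7) + (−0) = +7.

+7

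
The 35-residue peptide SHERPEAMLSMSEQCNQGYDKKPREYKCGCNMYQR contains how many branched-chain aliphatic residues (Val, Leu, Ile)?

1

Matching residues: L9.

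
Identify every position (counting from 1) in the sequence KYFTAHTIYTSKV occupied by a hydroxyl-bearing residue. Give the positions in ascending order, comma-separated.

2, 4, 7, 9, 10, 11

Matching residues: Y2, T4, T7, Y9, T10, S11.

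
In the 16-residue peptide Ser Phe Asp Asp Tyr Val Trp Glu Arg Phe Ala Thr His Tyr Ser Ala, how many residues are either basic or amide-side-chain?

2

Basic: H, K, R. Amide-side-chain: N, Q.
Basic residues here: Arg9, His13 (2).
Amide-side-chain residues here: none (0).
The two groups share no amino acid, so total = 2 + 0 = 2.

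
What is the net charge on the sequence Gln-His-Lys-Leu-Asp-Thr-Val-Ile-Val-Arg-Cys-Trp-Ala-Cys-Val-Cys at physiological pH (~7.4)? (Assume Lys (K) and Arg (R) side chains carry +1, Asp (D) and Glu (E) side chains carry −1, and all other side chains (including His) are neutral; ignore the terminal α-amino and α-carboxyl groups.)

+1

Positive (K, R): Lys3, Arg10 → +2.
Negative (D, E): Asp5 → −1.
Net charge = (+2) + (−1) = +1.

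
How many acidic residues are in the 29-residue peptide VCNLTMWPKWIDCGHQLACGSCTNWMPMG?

Only D (aspartate) and E (glutamate) carry a side-chain carboxylic acid.
Matching residues: D12.

1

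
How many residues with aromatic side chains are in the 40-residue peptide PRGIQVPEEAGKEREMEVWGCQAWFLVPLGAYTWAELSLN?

Phenylalanine (F), tryptophan (W), and tyrosine (Y) have aromatic ring side chains.
Matching residues: W19, W24, F25, Y32, W34.

5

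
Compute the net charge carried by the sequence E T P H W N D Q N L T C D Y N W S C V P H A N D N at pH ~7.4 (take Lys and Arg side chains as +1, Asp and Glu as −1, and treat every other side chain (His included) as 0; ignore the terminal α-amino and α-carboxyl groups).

Positive (K, R): none → +0.
Negative (D, E): E1, D7, D13, D24 → −4.
Net charge = (+0) + (−4) = −4.

-4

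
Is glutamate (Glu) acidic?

Yes

Aspartate (D) and glutamate (E) have carboxylic-acid side chains and are the acidic amino acids.
Glutamate is in this group.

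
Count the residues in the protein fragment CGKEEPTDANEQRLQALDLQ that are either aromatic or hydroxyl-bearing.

Aromatic: F, W, Y. Hydroxyl-bearing: S, T, Y.
Aromatic residues here: none (0).
Hydroxyl-bearing residues here: T7 (1).
(Y belongs to both groups, but none appear in this sequence.) Total = 0 + 1 = 1.

1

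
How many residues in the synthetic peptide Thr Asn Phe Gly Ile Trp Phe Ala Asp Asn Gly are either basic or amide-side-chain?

2

Basic: H, K, R. Amide-side-chain: N, Q.
Basic residues here: none (0).
Amide-side-chain residues here: Asn2, Asn10 (2).
The two groups share no amino acid, so total = 0 + 2 = 2.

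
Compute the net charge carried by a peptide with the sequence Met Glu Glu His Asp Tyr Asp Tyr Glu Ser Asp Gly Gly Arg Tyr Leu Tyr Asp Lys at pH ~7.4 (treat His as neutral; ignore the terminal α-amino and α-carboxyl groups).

-5

At pH ~7.4 the Lys and Arg side chains are protonated (+1), the Asp and Glu side chains are deprotonated (−1), and with His taken as neutral all other side chains carry no charge.
Positive (K, R): Arg14, Lys19 → +2.
Negative (D, E): Glu2, Glu3, Asp5, Asp7, Glu9, Asp11, Asp18 → −7.
Net charge = (+2) + (−7) = −5.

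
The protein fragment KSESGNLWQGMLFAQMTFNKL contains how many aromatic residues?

The aromatic amino acids are Phe (F, benzyl), Trp (W, indole), and Tyr (Y, phenol).
Matching residues: W8, F13, F18.

3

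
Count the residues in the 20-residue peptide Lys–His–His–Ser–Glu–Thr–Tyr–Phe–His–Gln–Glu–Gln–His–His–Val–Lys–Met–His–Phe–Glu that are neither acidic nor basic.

9

Acidic: D, E. Basic: K, R, H. All other residues are neither.
Matching residues: Ser4, Thr6, Tyr7, Phe8, Gln10, Gln12, Val15, Met17, Phe19.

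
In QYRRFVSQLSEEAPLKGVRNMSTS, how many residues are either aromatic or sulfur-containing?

Aromatic: F, W, Y. Sulfur-containing: C, M.
Aromatic residues here: Y2, F5 (2).
Sulfur-containing residues here: M21 (1).
The two groups share no amino acid, so total = 2 + 1 = 3.

3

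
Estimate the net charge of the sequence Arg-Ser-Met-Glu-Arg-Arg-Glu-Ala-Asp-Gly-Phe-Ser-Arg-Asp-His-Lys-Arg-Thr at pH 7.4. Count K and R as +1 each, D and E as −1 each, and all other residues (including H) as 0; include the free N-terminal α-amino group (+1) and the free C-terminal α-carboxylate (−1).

+2

Positive (K, R): Arg1, Arg5, Arg6, Arg13, Lys16, Arg17 → +6.
Negative (D, E): Glu4, Glu7, Asp9, Asp14 → −4.
The N-terminus (+1) and C-terminus (−1) cancel.
Net charge = (+6) + (−4) = +2.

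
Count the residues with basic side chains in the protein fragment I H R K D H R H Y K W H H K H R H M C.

The basic amino acids are Lys (K), Arg (R), and His (H).
Matching residues: H2, R3, K4, H6, R7, H8, K10, H12, H13, K14, H15, R16, H17.

13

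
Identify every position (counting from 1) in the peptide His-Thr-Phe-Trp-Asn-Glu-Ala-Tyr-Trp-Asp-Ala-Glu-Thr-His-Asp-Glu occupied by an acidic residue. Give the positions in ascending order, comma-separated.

Matching residues: Glu6, Asp10, Glu12, Asp15, Glu16.

6, 10, 12, 15, 16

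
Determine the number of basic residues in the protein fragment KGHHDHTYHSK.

Lysine (K), arginine (R), and histidine (H) have basic, nitrogen-containing side chains.
Matching residues: K1, H3, H4, H6, H9, K11.

6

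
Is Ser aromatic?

No

The aromatic amino acids are Phe (F, benzyl), Trp (W, indole), and Tyr (Y, phenol).
Serine is not in this group.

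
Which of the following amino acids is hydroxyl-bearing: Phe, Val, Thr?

The –OH-bearing residues are Ser, Thr (aliphatic alcohols), and Tyr (phenol).
Of the listed options, only Thr belongs to this group.

Thr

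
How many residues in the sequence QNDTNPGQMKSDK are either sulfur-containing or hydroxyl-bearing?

Sulfur-containing: C, M. Hydroxyl-bearing: S, T, Y.
Sulfur-containing residues here: M9 (1).
Hydroxyl-bearing residues here: T4, S11 (2).
The two groups share no amino acid, so total = 1 + 2 = 3.

3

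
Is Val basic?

No

The basic amino acids are Lys (K), Arg (R), and His (H).
Valine is not in this group.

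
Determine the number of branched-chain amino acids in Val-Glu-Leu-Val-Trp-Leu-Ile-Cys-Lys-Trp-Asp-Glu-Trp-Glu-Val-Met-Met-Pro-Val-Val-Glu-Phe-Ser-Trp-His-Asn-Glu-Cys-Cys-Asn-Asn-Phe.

The BCAAs are Val, Leu, and Ile — aliphatic side chains with a branch point.
Matching residues: Val1, Leu3, Val4, Leu6, Ile7, Val15, Val19, Val20.

8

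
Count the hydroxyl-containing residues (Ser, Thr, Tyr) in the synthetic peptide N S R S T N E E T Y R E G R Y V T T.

8

Matching residues: S2, S4, T5, T9, Y10, Y15, T17, T18.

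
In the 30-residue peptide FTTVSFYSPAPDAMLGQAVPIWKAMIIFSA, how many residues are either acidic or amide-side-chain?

2

Acidic: D, E. Amide-side-chain: N, Q.
Acidic residues here: D12 (1).
Amide-side-chain residues here: Q17 (1).
The two groups share no amino acid, so total = 1 + 1 = 2.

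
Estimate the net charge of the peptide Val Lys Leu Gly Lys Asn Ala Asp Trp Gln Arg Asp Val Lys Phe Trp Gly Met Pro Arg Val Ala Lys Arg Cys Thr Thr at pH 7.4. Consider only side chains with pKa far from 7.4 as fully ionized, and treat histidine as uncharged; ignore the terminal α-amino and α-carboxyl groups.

At pH ~7.4 the Lys and Arg side chains are protonated (+1), the Asp and Glu side chains are deprotonated (−1), and with His taken as neutral all other side chains carry no charge.
Positive (K, R): Lys2, Lys5, Arg11, Lys14, Arg20, Lys23, Arg24 → +7.
Negative (D, E): Asp8, Asp12 → −2.
Net charge = (+7) + (−2) = +5.

+5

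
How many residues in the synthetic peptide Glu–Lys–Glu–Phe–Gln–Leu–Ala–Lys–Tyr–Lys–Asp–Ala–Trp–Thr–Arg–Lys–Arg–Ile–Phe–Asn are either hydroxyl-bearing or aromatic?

Hydroxyl-bearing: S, T, Y. Aromatic: F, W, Y.
Hydroxyl-bearing residues here: Tyr9, Thr14 (2).
Aromatic residues here: Phe4, Tyr9, Trp13, Phe19 (4).
Y is in both groups, so the 1 Y residue must not be double-counted.
Total = 2 + 4 − 1 = 5.

5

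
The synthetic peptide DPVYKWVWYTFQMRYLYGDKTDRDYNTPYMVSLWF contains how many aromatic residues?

Phenylalanine (F), tryptophan (W), and tyrosine (Y) have aromatic ring side chains.
Matching residues: Y4, W6, W8, Y9, F11, Y15, Y17, Y25, Y29, W34, F35.

11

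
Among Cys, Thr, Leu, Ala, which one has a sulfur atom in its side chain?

Cys

Cysteine (C, thiol) and methionine (M, thioether) are the two sulfur-containing amino acids.
Of the listed options, only Cys belongs to this group.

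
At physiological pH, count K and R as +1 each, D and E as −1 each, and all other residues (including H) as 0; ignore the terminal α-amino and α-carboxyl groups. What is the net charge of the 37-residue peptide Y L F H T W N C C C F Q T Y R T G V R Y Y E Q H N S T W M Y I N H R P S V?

Positive (K, R): R15, R19, R34 → +3.
Negative (D, E): E22 → −1.
Net charge = (+3) + (−1) = +2.

+2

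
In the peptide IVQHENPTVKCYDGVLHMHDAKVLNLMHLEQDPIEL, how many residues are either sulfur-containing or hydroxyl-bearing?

Sulfur-containing: C, M. Hydroxyl-bearing: S, T, Y.
Sulfur-containing residues here: C11, M18, M27 (3).
Hydroxyl-bearing residues here: T8, Y12 (2).
The two groups share no amino acid, so total = 3 + 2 = 5.

5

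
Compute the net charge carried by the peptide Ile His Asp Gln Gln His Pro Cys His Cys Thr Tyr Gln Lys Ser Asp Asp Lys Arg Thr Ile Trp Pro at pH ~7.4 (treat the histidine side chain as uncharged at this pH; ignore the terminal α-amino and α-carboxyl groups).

0

At pH ~7.4 the Lys and Arg side chains are protonated (+1), the Asp and Glu side chains are deprotonated (−1), and with His taken as neutral all other side chains carry no charge.
Positive (K, R): Lys14, Lys18, Arg19 → +3.
Negative (D, E): Asp3, Asp16, Asp17 → −3.
Net charge = (+3) + (−3) = 0.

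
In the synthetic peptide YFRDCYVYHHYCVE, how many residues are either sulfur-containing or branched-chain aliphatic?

Sulfur-containing: C, M. Branched-chain aliphatic: I, L, V.
Sulfur-containing residues here: C5, C12 (2).
Branched-chain aliphatic residues here: V7, V13 (2).
The two groups share no amino acid, so total = 2 + 2 = 4.

4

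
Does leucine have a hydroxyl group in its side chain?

Serine (S), threonine (T), and tyrosine (Y) each carry a hydroxyl group on the side chain.
Leucine is not in this group.

No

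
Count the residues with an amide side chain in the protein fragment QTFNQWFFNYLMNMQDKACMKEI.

Asparagine (N) and glutamine (Q) have uncharged amide side chains.
Matching residues: Q1, N4, Q5, N9, N13, Q15.

6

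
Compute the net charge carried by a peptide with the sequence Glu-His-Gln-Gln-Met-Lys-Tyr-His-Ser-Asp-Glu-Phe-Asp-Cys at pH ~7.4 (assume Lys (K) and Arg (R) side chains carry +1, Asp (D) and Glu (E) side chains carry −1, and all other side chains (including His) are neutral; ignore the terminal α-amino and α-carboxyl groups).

Positive (K, R): Lys6 → +1.
Negative (D, E): Glu1, Asp10, Glu11, Asp13 → −4.
Net charge = (+1) + (−4) = −3.

-3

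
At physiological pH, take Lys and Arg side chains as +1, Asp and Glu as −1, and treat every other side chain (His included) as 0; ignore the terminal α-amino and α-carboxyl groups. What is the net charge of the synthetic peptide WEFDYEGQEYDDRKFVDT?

-5

Positive (K, R): R13, K14 → +2.
Negative (D, E): E2, D4, E6, E9, D11, D12, D17 → −7.
Net charge = (+2) + (−7) = −5.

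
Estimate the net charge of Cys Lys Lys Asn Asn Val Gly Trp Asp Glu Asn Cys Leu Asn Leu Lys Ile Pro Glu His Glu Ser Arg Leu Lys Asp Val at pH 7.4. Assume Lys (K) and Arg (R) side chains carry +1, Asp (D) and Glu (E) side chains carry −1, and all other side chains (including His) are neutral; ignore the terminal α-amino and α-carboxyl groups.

0

Positive (K, R): Lys2, Lys3, Lys16, Arg23, Lys25 → +5.
Negative (D, E): Asp9, Glu10, Glu19, Glu21, Asp26 → −5.
Net charge = (+5) + (−5) = 0.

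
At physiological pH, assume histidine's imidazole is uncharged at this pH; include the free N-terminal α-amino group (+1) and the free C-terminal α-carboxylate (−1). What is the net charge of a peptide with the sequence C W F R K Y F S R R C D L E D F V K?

+2

At pH ~7.4 the Lys and Arg side chains are protonated (+1), the Asp and Glu side chains are deprotonated (−1), and with His taken as neutral all other side chains carry no charge.
Positive (K, R): R4, K5, R9, R10, K18 → +5.
Negative (D, E): D12, E14, D15 → −3.
The N-terminus (+1) and C-terminus (−1) cancel.
Net charge = (+5) + (−3) = +2.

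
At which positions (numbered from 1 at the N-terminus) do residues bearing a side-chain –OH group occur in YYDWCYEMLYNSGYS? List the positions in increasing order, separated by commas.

Serine (S), threonine (T), and tyrosine (Y) each carry a hydroxyl group on the side chain.
Matching residues: Y1, Y2, Y6, Y10, S12, Y14, S15.

1, 2, 6, 10, 12, 14, 15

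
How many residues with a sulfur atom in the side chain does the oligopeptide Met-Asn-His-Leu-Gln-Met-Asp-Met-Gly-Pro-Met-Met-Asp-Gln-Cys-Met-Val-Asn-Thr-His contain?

The sulfur-bearing residues are cysteine (–SH) and methionine (–S–CH₃).
Matching residues: Met1, Met6, Met8, Met11, Met12, Cys15, Met16.

7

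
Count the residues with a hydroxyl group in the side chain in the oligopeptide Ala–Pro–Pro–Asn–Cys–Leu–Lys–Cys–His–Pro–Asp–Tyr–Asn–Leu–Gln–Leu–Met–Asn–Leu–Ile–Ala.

The –OH-bearing residues are Ser, Thr (aliphatic alcohols), and Tyr (phenol).
Matching residues: Tyr12.

1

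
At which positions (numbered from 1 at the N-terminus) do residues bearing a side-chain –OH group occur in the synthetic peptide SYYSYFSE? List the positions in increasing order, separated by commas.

1, 2, 3, 4, 5, 7

Serine (S), threonine (T), and tyrosine (Y) each carry a hydroxyl group on the side chain.
Matching residues: S1, Y2, Y3, S4, Y5, S7.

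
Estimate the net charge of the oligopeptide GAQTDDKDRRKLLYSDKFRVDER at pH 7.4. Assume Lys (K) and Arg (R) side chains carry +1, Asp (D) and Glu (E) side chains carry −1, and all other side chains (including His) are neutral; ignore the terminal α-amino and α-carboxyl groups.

+1

Positive (K, R): K7, R9, R10, K11, K17, R19, R23 → +7.
Negative (D, E): D5, D6, D8, D16, D21, E22 → −6.
Net charge = (+7) + (−6) = +1.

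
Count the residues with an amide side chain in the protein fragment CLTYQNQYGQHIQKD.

The amide-side-chain residues are Asn (N) and Gln (Q).
Matching residues: Q5, N6, Q7, Q10, Q13.

5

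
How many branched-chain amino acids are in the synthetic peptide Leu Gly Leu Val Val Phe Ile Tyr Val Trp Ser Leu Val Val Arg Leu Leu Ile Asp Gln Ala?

12

Valine (V), leucine (L), and isoleucine (I) are the branched-chain amino acids.
Matching residues: Leu1, Leu3, Val4, Val5, Ile7, Val9, Leu12, Val13, Val14, Leu16, Leu17, Ile18.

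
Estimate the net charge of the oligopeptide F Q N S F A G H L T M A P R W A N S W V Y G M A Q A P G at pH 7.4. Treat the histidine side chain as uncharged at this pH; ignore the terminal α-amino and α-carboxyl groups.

At pH ~7.4 the Lys and Arg side chains are protonated (+1), the Asp and Glu side chains are deprotonated (−1), and with His taken as neutral all other side chains carry no charge.
Positive (K, R): R14 → +1.
Negative (D, E): none → −0.
Net charge = (+1) + (−0) = +1.

+1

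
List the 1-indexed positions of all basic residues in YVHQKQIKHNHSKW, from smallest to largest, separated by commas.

3, 5, 8, 9, 11, 13

Lysine (K), arginine (R), and histidine (H) have basic, nitrogen-containing side chains.
Matching residues: H3, K5, K8, H9, H11, K13.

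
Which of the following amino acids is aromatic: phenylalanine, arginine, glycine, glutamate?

phenylalanine

F, W, and Y each carry an aromatic ring on the side chain.
Of the listed options, only phenylalanine belongs to this group.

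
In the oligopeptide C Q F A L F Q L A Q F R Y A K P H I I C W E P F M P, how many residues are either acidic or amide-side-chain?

4

Acidic: D, E. Amide-side-chain: N, Q.
Acidic residues here: E22 (1).
Amide-side-chain residues here: Q2, Q7, Q10 (3).
The two groups share no amino acid, so total = 1 + 3 = 4.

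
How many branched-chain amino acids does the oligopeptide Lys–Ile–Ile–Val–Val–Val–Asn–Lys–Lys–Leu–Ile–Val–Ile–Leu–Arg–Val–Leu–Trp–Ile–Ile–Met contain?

14

The BCAAs are Val, Leu, and Ile — aliphatic side chains with a branch point.
Matching residues: Ile2, Ile3, Val4, Val5, Val6, Leu10, Ile11, Val12, Ile13, Leu14, Val16, Leu17, Ile19, Ile20.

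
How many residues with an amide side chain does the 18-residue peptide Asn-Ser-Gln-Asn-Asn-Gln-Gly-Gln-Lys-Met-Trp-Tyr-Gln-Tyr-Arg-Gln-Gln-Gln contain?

Asparagine (N) and glutamine (Q) have uncharged amide side chains.
Matching residues: Asn1, Gln3, Asn4, Asn5, Gln6, Gln8, Gln13, Gln16, Gln17, Gln18.

10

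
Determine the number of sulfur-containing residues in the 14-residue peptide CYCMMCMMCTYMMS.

Cysteine (C, thiol) and methionine (M, thioether) are the two sulfur-containing amino acids.
Matching residues: C1, C3, M4, M5, C6, M7, M8, C9, M12, M13.

10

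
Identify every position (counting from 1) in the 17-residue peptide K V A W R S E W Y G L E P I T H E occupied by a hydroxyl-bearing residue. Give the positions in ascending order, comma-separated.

6, 9, 15

Serine (S), threonine (T), and tyrosine (Y) each carry a hydroxyl group on the side chain.
Matching residues: S6, Y9, T15.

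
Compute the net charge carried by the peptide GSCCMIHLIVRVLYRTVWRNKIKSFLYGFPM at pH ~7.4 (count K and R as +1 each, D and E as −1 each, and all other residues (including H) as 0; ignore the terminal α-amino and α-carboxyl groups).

+5

Positive (K, R): R11, R15, R19, K21, K23 → +5.
Negative (D, E): none → −0.
Net charge = (+5) + (−0) = +5.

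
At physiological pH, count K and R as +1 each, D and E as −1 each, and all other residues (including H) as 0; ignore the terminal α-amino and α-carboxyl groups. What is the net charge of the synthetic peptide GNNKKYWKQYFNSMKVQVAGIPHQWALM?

+4

Positive (K, R): K4, K5, K8, K15 → +4.
Negative (D, E): none → −0.
Net charge = (+4) + (−0) = +4.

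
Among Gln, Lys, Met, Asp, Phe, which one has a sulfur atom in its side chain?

Met

Only Cys (C) and Met (M) have a sulfur atom in the side chain.
Of the listed options, only Met belongs to this group.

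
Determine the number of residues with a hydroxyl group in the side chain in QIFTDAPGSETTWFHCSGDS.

6

The –OH-bearing residues are Ser, Thr (aliphatic alcohols), and Tyr (phenol).
Matching residues: T4, S9, T11, T12, S17, S20.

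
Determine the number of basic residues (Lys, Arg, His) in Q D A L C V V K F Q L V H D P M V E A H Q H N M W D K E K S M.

Matching residues: K8, H13, H20, H22, K27, K29.

6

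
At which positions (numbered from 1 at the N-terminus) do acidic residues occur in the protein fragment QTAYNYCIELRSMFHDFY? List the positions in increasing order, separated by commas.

9, 16

Only D (aspartate) and E (glutamate) carry a side-chain carboxylic acid.
Matching residues: E9, D16.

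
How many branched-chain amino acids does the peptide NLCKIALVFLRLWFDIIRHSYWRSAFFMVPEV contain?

V, L, and I make up the branched-chain aliphatic group.
Matching residues: L2, I5, L7, V8, L10, L12, I16, I17, V29, V32.

10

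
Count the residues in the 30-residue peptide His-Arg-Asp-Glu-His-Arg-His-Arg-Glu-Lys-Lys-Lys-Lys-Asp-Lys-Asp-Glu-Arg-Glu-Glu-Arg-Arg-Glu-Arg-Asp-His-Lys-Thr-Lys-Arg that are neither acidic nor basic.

1

Acidic: D, E. Basic: K, R, H. All other residues are neither.
Matching residues: Thr28.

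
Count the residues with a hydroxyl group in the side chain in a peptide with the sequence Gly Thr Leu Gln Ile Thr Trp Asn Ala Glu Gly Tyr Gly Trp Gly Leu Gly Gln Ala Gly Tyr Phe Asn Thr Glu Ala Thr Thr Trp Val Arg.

Serine (S), threonine (T), and tyrosine (Y) each carry a hydroxyl group on the side chain.
Matching residues: Thr2, Thr6, Tyr12, Tyr21, Thr24, Thr27, Thr28.

7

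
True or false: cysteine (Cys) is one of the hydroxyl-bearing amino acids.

False

The –OH-bearing residues are Ser, Thr (aliphatic alcohols), and Tyr (phenol).
Cysteine is not in this group.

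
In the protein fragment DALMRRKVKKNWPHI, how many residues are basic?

Lysine (K), arginine (R), and histidine (H) have basic, nitrogen-containing side chains.
Matching residues: R5, R6, K7, K9, K10, H14.

6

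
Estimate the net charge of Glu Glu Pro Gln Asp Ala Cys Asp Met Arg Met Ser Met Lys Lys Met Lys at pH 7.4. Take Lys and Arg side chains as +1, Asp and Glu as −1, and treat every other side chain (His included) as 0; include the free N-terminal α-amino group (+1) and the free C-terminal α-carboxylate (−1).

Positive (K, R): Arg10, Lys14, Lys15, Lys17 → +4.
Negative (D, E): Glu1, Glu2, Asp5, Asp8 → −4.
The N-terminus (+1) and C-terminus (−1) cancel.
Net charge = (+4) + (−4) = 0.

0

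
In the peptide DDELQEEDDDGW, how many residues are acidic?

8

Aspartate (D) and glutamate (E) have carboxylic-acid side chains and are the acidic amino acids.
Matching residues: D1, D2, E3, E6, E7, D8, D9, D10.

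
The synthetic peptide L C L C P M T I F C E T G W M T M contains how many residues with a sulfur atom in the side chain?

Only Cys (C) and Met (M) have a sulfur atom in the side chain.
Matching residues: C2, C4, M6, C10, M15, M17.

6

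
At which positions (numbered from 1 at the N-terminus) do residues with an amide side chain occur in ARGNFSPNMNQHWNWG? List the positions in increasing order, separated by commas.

4, 8, 10, 11, 14

Asparagine (N) and glutamine (Q) have uncharged amide side chains.
Matching residues: N4, N8, N10, Q11, N14.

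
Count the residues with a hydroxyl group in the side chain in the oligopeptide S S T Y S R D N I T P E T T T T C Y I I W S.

S, T, and Y are the three residues with a side-chain hydroxyl.
Matching residues: S1, S2, T3, Y4, S5, T10, T13, T14, T15, T16, Y18, S22.

12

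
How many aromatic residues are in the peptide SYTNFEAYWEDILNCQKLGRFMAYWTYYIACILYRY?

The aromatic amino acids are Phe (F, benzyl), Trp (W, indole), and Tyr (Y, phenol).
Matching residues: Y2, F5, Y8, W9, F21, Y24, W25, Y27, Y28, Y34, Y36.

11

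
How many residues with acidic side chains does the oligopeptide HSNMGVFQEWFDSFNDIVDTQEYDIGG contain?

6

Only D (aspartate) and E (glutamate) carry a side-chain carboxylic acid.
Matching residues: E9, D12, D16, D19, E22, D24.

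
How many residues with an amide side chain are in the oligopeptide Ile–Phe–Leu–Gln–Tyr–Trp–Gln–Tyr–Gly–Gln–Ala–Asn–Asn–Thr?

5

Asparagine (N) and glutamine (Q) have uncharged amide side chains.
Matching residues: Gln4, Gln7, Gln10, Asn12, Asn13.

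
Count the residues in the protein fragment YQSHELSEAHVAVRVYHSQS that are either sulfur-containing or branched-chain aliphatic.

4

Sulfur-containing: C, M. Branched-chain aliphatic: I, L, V.
Sulfur-containing residues here: none (0).
Branched-chain aliphatic residues here: L6, V11, V13, V15 (4).
The two groups share no amino acid, so total = 0 + 4 = 4.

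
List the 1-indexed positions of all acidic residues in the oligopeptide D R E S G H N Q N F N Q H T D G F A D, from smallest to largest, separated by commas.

Only D (aspartate) and E (glutamate) carry a side-chain carboxylic acid.
Matching residues: D1, E3, D15, D19.

1, 3, 15, 19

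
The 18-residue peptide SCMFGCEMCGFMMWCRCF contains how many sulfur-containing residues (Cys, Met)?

Matching residues: C2, M3, C6, M8, C9, M12, M13, C15, C17.

9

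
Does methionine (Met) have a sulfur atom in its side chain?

Yes

Only Cys (C) and Met (M) have a sulfur atom in the side chain.
Methionine is in this group.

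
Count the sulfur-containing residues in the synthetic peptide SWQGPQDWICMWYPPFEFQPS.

Cysteine (C, thiol) and methionine (M, thioether) are the two sulfur-containing amino acids.
Matching residues: C10, M11.

2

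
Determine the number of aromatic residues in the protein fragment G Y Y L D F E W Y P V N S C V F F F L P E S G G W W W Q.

F, W, and Y each carry an aromatic ring on the side chain.
Matching residues: Y2, Y3, F6, W8, Y9, F16, F17, F18, W25, W26, W27.

11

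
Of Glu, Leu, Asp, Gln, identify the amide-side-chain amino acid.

The amide-side-chain residues are Asn (N) and Gln (Q).
Of the listed options, only Gln belongs to this group.

Gln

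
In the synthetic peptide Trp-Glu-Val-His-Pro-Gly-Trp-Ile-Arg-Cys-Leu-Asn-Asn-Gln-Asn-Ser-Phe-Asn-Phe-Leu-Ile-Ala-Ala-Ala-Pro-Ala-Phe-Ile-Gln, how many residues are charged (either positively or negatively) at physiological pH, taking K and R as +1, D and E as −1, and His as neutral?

Charged side chains at pH ~7.4: K, R (positive); D, E (negative).
Matching residues: Glu2, Arg9.

2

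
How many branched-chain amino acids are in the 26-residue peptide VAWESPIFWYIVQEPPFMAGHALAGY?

5

Valine (V), leucine (L), and isoleucine (I) are the branched-chain amino acids.
Matching residues: V1, I7, I11, V12, L23.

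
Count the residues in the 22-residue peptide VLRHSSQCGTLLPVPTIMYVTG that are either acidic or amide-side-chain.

Acidic: D, E. Amide-side-chain: N, Q.
Acidic residues here: none (0).
Amide-side-chain residues here: Q7 (1).
The two groups share no amino acid, so total = 0 + 1 = 1.

1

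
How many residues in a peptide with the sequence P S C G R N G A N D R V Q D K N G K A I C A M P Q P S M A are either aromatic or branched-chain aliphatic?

2

Aromatic: F, W, Y. Branched-chain aliphatic: I, L, V.
Aromatic residues here: none (0).
Branched-chain aliphatic residues here: V12, I20 (2).
The two groups share no amino acid, so total = 0 + 2 = 2.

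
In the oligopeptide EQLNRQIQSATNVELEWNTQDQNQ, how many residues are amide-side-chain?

10

Asparagine (N) and glutamine (Q) have uncharged amide side chains.
Matching residues: Q2, N4, Q6, Q8, N12, N18, Q20, Q22, N23, Q24.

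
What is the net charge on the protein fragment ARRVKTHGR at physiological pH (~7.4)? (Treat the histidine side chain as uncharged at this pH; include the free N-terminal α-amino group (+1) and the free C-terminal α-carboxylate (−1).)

+4

Near pH 7.4, K and R contribute +1 each, D and E contribute −1 each, and every other side chain (His included, as stated) is uncharged.
Positive (K, R): R2, R3, K5, R9 → +4.
Negative (D, E): none → −0.
The N-terminus (+1) and C-terminus (−1) cancel.
Net charge = (+4) + (−0) = +4.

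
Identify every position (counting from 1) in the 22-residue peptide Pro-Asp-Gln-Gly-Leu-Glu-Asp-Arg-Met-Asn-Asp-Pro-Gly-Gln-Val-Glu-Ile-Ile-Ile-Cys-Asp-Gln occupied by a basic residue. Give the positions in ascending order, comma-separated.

The basic amino acids are Lys (K), Arg (R), and His (H).
Matching residues: Arg8.

8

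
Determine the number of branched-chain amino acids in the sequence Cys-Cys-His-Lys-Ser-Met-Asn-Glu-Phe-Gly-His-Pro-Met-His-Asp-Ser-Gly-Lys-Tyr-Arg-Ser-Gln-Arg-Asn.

0

V, L, and I make up the branched-chain aliphatic group.
None of the 24 residues belong to this group.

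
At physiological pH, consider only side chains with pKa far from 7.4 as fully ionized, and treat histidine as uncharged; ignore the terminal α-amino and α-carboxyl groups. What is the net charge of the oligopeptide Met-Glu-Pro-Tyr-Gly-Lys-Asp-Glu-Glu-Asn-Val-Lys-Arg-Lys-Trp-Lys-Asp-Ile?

Near pH 7.4, K and R contribute +1 each, D and E contribute −1 each, and every other side chain (His included, as stated) is uncharged.
Positive (K, R): Lys6, Lys12, Arg13, Lys14, Lys16 → +5.
Negative (D, E): Glu2, Asp7, Glu8, Glu9, Asp17 → −5.
Net charge = (+5) + (−5) = 0.

0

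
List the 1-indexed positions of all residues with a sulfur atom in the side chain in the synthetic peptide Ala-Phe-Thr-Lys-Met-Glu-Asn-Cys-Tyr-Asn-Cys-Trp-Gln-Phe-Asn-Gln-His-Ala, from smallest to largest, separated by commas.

5, 8, 11

Only Cys (C) and Met (M) have a sulfur atom in the side chain.
Matching residues: Met5, Cys8, Cys11.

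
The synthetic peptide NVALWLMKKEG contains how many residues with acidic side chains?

Aspartate (D) and glutamate (E) have carboxylic-acid side chains and are the acidic amino acids.
Matching residues: E10.

1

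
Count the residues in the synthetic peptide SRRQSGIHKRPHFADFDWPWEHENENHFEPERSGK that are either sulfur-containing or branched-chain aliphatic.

1

Sulfur-containing: C, M. Branched-chain aliphatic: I, L, V.
Sulfur-containing residues here: none (0).
Branched-chain aliphatic residues here: I7 (1).
The two groups share no amino acid, so total = 0 + 1 = 1.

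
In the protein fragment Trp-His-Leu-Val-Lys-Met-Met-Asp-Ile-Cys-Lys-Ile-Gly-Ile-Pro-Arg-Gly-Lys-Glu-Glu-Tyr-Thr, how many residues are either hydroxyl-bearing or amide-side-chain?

Hydroxyl-bearing: S, T, Y. Amide-side-chain: N, Q.
Hydroxyl-bearing residues here: Tyr21, Thr22 (2).
Amide-side-chain residues here: none (0).
The two groups share no amino acid, so total = 2 + 0 = 2.

2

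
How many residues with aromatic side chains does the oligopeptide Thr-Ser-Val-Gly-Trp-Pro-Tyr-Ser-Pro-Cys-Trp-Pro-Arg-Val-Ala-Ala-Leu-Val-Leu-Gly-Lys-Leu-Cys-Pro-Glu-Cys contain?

3

Phenylalanine (F), tryptophan (W), and tyrosine (Y) have aromatic ring side chains.
Matching residues: Trp5, Tyr7, Trp11.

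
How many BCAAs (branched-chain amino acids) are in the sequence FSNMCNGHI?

1

The BCAAs are Val, Leu, and Ile — aliphatic side chains with a branch point.
Matching residues: I9.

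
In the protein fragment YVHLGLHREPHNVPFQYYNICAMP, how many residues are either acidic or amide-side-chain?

4

Acidic: D, E. Amide-side-chain: N, Q.
Acidic residues here: E9 (1).
Amide-side-chain residues here: N12, Q16, N19 (3).
The two groups share no amino acid, so total = 1 + 3 = 4.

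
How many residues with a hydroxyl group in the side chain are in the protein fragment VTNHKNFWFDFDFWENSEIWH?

2

Serine (S), threonine (T), and tyrosine (Y) each carry a hydroxyl group on the side chain.
Matching residues: T2, S17.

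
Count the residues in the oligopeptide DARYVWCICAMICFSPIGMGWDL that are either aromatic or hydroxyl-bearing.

Aromatic: F, W, Y. Hydroxyl-bearing: S, T, Y.
Aromatic residues here: Y4, W6, F14, W21 (4).
Hydroxyl-bearing residues here: Y4, S15 (2).
Y is in both groups, so the 1 Y residue must not be double-counted.
Total = 4 + 2 − 1 = 5.

5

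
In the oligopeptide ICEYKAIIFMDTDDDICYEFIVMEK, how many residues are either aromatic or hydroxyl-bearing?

Aromatic: F, W, Y. Hydroxyl-bearing: S, T, Y.
Aromatic residues here: Y4, F9, Y18, F20 (4).
Hydroxyl-bearing residues here: Y4, T12, Y18 (3).
Y is in both groups, so the 2 Y residues must not be double-counted.
Total = 4 + 3 − 2 = 5.

5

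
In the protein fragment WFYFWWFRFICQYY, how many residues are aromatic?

Phenylalanine (F), tryptophan (W), and tyrosine (Y) have aromatic ring side chains.
Matching residues: W1, F2, Y3, F4, W5, W6, F7, F9, Y13, Y14.

10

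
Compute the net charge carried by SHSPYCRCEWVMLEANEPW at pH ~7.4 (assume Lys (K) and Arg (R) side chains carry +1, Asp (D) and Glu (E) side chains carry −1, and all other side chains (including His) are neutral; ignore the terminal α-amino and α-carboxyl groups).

-2

Positive (K, R): R7 → +1.
Negative (D, E): E9, E14, E17 → −3.
Net charge = (+1) + (−3) = −2.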